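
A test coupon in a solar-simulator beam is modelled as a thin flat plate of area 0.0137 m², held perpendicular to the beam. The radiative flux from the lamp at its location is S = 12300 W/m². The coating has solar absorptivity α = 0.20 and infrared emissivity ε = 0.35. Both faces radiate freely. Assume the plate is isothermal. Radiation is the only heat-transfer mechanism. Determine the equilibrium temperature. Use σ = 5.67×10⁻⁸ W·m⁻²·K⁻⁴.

T ≈ 499 K

At equilibrium, absorbed power = emitted power.
Absorbing cross-section = A = 0.01370 m²; emitting surface = 2A = 0.02740 m² (ratio 2).
αS·A_cross = εσ·A_surf·T⁴  ⇒  T⁴ = αS/(ε·2σ).
T⁴ = 0.200·12300/(0.35·2·5.67×10⁻⁸) = 6.198×10¹⁰ K⁴.
T = (6.198×10¹⁰)^(1/4).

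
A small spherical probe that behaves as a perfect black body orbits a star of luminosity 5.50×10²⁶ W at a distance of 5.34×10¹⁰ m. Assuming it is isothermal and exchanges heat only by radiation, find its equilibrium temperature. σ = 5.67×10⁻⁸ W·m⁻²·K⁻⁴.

T ≈ 510 K

First find the stellar flux at distance d: S = L/(4πd²) = 5.50×10²⁶/(4π·(5.34×10¹⁰)²) = 15350 W/m².
For an isothermal sphere, absorbed (1−a)S·πr² = emitted σ·4πr²·T⁴, so T⁴ = (1−a)S/(4σ).
T⁴ = 1.00·15350/(4·5.67×10⁻⁸) = 6.767×10¹⁰ K⁴.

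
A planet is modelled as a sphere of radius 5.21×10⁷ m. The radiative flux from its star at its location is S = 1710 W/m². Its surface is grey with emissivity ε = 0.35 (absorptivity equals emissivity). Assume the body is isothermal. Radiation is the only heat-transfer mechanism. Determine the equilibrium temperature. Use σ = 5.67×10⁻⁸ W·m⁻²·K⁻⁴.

At equilibrium, absorbed power = emitted power.
Absorbing cross-section = πr² = 8.528×10¹⁵ m²; emitting surface = 4πr² = 3.411×10¹⁶ m² (ratio 4).
εS·A_cross = εσ·A_surf·T⁴  ⇒  T⁴ = S/(4σ)   (ε cancels).
T⁴ = 1710/(4·5.67×10⁻⁸) = 7.540×10⁹ K⁴.
T = (7.540×10⁹)^(1/4).

T ≈ 295 K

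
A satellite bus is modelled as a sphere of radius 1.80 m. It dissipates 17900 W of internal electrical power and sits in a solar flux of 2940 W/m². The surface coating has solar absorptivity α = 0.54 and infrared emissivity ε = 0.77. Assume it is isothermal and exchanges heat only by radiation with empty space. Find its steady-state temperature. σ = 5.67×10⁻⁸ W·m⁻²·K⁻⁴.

T ≈ 372 K

At steady state, absorbed solar power + internal power = radiated power.
Absorbed: α·S·A_cross = 0.54·2940·10.18 = 16160 W (cross-section πr²).
Total input = 16160 + 17900 = 34060 W.
Radiated: εσ·A_surf·T⁴ with A_surf = 4πr² = 40.72 m².
T⁴ = 34060/(0.77·5.67×10⁻⁸·40.72) = 1.916×10¹⁰ K⁴.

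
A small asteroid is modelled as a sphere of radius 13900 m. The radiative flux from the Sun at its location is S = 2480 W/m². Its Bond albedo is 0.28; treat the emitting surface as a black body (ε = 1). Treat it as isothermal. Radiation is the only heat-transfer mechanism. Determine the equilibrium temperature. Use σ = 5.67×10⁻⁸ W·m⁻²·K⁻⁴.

At equilibrium, absorbed power = emitted power.
Absorbing cross-section = πr² = 6.070×10⁸ m²; emitting surface = 4πr² = 2.428×10⁹ m² (ratio 4).
(1−a)S·A_cross = εσ·A_surf·T⁴  ⇒  T⁴ = (1−a)S/(4σ).
T⁴ = 0.720·2480/(4·5.67×10⁻⁸) = 7.873×10⁹ K⁴.
T = (7.873×10⁹)^(1/4).

T ≈ 298 K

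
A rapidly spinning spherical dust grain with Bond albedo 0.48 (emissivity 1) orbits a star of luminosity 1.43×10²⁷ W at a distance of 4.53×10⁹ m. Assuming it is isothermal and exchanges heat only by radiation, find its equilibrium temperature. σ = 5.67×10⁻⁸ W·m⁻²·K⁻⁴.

T ≈ 1890 K

First find the stellar flux at distance d: S = L/(4πd²) = 1.43×10²⁷/(4π·(4.53×10⁹)²) = 5.545×10⁶ W/m².
For an isothermal sphere, absorbed (1−a)S·πr² = emitted σ·4πr²·T⁴, so T⁴ = (1−a)S/(4σ).
T⁴ = 0.520·5.545×10⁶/(4·5.67×10⁻⁸) = 1.271×10¹³ K⁴.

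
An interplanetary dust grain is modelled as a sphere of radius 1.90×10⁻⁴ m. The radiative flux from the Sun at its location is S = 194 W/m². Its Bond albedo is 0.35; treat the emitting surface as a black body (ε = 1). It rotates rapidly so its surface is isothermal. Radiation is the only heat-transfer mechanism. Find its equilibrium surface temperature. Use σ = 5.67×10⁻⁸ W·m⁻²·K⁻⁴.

T ≈ 154 K

At equilibrium, absorbed power = emitted power.
Absorbing cross-section = πr² = 1.134×10⁻⁷ m²; emitting surface = 4πr² = 4.536×10⁻⁷ m² (ratio 4).
(1−a)S·A_cross = εσ·A_surf·T⁴  ⇒  T⁴ = (1−a)S/(4σ).
T⁴ = 0.650·194/(4·5.67×10⁻⁸) = 5.560×10⁸ K⁴.
T = (5.560×10⁸)^(1/4).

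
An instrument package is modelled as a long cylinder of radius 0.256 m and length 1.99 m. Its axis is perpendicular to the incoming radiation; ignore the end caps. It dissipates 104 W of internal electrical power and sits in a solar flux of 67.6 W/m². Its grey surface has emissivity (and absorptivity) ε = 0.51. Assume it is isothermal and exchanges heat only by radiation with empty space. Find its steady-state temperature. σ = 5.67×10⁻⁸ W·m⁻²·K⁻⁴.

At steady state, absorbed solar power + internal power = radiated power.
Absorbed: α·S·A_cross = 0.51·67.6·1.019 = 35.13 W (cross-section 2rL).
Total input = 35.13 + 104 = 139.1 W.
Radiated: εσ·A_surf·T⁴ with A_surf = 2πrL = 3.201 m².
T⁴ = 139.1/(0.51·5.67×10⁻⁸·3.201) = 1.503×10⁹ K⁴.

T ≈ 197 K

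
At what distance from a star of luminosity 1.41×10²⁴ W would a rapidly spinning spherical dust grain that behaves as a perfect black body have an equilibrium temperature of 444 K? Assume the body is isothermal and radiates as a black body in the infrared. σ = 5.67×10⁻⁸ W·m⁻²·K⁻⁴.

For an isothermal black-emitting sphere, (1−a)S·πr² = σ·4πr²·T⁴ ⇒ S = 4σT⁴/(1−a).
S = 4·5.67×10⁻⁸·(444)⁴/1.00 = 8814 W/m².
Flux falls as S = L/(4πd²), so d = √(L/(4πS)) = √(1.41×10²⁴/(4π·8814)).

d ≈ 3.57×10⁹ m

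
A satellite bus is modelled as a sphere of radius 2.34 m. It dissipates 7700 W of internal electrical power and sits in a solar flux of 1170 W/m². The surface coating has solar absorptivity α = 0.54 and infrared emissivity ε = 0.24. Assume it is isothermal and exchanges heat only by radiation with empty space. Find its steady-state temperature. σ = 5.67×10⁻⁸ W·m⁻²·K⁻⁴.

T ≈ 375 K

At steady state, absorbed solar power + internal power = radiated power.
Absorbed: α·S·A_cross = 0.54·1170·17.20 = 10870 W (cross-section πr²).
Total input = 10870 + 7700 = 18570 W.
Radiated: εσ·A_surf·T⁴ with A_surf = 4πr² = 68.81 m².
T⁴ = 18570/(0.24·5.67×10⁻⁸·68.81) = 1.983×10¹⁰ K⁴.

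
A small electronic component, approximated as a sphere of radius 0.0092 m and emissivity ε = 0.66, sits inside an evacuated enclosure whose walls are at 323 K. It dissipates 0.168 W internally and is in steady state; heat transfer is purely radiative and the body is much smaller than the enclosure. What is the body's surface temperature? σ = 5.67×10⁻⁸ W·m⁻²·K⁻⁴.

T ≈ 351 K

For a small grey body in a large enclosure, net radiated power = εσA(T⁴ − T_w⁴).
Steady state: P = εσA(T⁴ − T_w⁴) with A = 4πr² = 0.001064 m².
T⁴ = P/(εσA) + T_w⁴ = 0.168/(0.66·5.67×10⁻⁸·0.001064) + (323)⁴
    = 4.221×10⁹ + 1.088×10¹⁰ = 1.511×10¹⁰ K⁴.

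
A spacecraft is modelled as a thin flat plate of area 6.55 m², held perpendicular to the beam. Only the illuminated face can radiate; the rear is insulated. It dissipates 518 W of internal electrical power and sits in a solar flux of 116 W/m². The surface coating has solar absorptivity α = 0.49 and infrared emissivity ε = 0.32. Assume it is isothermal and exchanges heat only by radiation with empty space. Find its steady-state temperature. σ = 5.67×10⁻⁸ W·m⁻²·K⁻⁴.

At steady state, absorbed solar power + internal power = radiated power.
Absorbed: α·S·A_cross = 0.49·116·6.550 = 372.3 W (cross-section A).
Total input = 372.3 + 518 = 890.3 W.
Radiated: εσ·A_surf·T⁴ with A_surf = A = 6.550 m².
T⁴ = 890.3/(0.32·5.67×10⁻⁸·6.550) = 7.491×10⁹ K⁴.

T ≈ 294 K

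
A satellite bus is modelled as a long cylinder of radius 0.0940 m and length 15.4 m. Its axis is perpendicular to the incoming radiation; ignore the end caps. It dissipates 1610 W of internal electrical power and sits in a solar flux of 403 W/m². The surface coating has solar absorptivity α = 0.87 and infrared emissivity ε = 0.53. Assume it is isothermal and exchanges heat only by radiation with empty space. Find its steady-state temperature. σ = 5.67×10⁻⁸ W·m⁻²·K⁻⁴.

At steady state, absorbed solar power + internal power = radiated power.
Absorbed: α·S·A_cross = 0.87·403·2.895 = 1015 W (cross-section 2rL).
Total input = 1015 + 1610 = 2625 W.
Radiated: εσ·A_surf·T⁴ with A_surf = 2πrL = 9.096 m².
T⁴ = 2625/(0.53·5.67×10⁻⁸·9.096) = 9.604×10⁹ K⁴.

T ≈ 313 K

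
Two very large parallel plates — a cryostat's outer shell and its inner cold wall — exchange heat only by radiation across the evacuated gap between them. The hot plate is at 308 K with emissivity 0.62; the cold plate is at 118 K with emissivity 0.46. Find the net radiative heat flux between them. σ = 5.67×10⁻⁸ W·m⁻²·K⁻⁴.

For two infinite grey parallel plates, q = σ(T₁⁴ − T₂⁴)/(1/ε₁ + 1/ε₂ − 1).
T₁⁴ − T₂⁴ = 8.999×10⁹ − 1.939×10⁸ = 8.805×10⁹ K⁴.
1/ε₁ + 1/ε₂ − 1 = 1.613 + 2.174 − 1 = 2.787.
q = 5.67×10⁻⁸ × 8.805×10⁹ / 2.787.

q ≈ 179 W/m²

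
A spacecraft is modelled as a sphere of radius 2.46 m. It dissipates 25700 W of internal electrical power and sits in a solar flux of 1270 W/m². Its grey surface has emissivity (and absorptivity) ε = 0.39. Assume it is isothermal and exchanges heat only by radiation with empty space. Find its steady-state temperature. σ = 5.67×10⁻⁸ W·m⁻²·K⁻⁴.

T ≈ 380 K

At steady state, absorbed solar power + internal power = radiated power.
Absorbed: α·S·A_cross = 0.39·1270·19.01 = 9416 W (cross-section πr²).
Total input = 9416 + 25700 = 35120 W.
Radiated: εσ·A_surf·T⁴ with A_surf = 4πr² = 76.05 m².
T⁴ = 35120/(0.39·5.67×10⁻⁸·76.05) = 2.088×10¹⁰ K⁴.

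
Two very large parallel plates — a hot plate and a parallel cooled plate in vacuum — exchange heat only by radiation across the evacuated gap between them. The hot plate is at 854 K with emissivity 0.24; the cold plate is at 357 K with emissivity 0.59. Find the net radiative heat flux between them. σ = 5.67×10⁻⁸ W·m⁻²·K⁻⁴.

For two infinite grey parallel plates, q = σ(T₁⁴ − T₂⁴)/(1/ε₁ + 1/ε₂ − 1).
T₁⁴ − T₂⁴ = 5.319×10¹¹ − 1.624×10¹⁰ = 5.157×10¹¹ K⁴.
1/ε₁ + 1/ε₂ − 1 = 4.167 + 1.695 − 1 = 4.862.
q = 5.67×10⁻⁸ × 5.157×10¹¹ / 4.862.

q ≈ 6010 W/m²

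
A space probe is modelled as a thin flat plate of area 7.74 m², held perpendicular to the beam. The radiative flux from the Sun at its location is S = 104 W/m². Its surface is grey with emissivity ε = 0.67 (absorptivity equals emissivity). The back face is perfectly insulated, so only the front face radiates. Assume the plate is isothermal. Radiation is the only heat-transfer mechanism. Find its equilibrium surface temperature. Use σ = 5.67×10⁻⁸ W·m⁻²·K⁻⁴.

T ≈ 207 K

At equilibrium, absorbed power = emitted power.
Absorbing cross-section = A = 7.740 m²; emitting surface = A = 7.740 m² (ratio 1).
εS·A_cross = εσ·A_surf·T⁴  ⇒  T⁴ = S/(1σ)   (ε cancels).
T⁴ = 104/(1·5.67×10⁻⁸) = 1.834×10⁹ K⁴.
T = (1.834×10⁹)^(1/4).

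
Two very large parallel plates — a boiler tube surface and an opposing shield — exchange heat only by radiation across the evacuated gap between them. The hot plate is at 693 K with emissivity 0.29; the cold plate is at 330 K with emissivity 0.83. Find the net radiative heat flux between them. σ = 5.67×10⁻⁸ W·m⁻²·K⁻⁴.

For two infinite grey parallel plates, q = σ(T₁⁴ − T₂⁴)/(1/ε₁ + 1/ε₂ − 1).
T₁⁴ − T₂⁴ = 2.306×10¹¹ − 1.186×10¹⁰ = 2.188×10¹¹ K⁴.
1/ε₁ + 1/ε₂ − 1 = 3.448 + 1.205 − 1 = 3.653.
q = 5.67×10⁻⁸ × 2.188×10¹¹ / 3.653.

q ≈ 3400 W/m²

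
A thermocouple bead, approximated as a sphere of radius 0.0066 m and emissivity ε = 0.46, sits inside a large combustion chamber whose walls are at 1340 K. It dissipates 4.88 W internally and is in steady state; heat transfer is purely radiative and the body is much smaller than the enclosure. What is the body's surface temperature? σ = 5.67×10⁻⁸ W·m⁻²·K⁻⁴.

For a small grey body in a large enclosure, net radiated power = εσA(T⁴ − T_w⁴).
Steady state: P = εσA(T⁴ − T_w⁴) with A = 4πr² = 5.474×10⁻⁴ m².
T⁴ = P/(εσA) + T_w⁴ = 4.88/(0.46·5.67×10⁻⁸·5.474×10⁻⁴) + (1340)⁴
    = 3.418×10¹¹ + 3.224×10¹² = 3.566×10¹² K⁴.

T ≈ 1370 K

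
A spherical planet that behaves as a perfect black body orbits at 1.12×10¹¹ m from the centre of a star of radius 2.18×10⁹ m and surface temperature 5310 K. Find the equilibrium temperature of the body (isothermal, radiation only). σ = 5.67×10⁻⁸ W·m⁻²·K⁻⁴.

T ≈ 524 K

The star's surface emits σT_*⁴; at distance d the flux is S = σT_*⁴(R_*/d)².
S = 5.67×10⁻⁸·(5310)⁴·(2.18×10⁹/1.12×10¹¹)² = 17080 W/m².
For an isothermal sphere T⁴ = (1−a)S/(4σ) = 7.530×10¹⁰ K⁴.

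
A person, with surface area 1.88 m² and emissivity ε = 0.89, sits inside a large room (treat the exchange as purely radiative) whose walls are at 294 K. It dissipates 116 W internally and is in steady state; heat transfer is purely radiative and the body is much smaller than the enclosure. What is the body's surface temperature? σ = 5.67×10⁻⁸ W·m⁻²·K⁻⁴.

T ≈ 305 K

For a small grey body in a large enclosure, net radiated power = εσA(T⁴ − T_w⁴).
Steady state: P = εσA(T⁴ − T_w⁴) with A = 1.88 m².
T⁴ = P/(εσA) + T_w⁴ = 116/(0.89·5.67×10⁻⁸·1.880) + (294)⁴
    = 1.223×10⁹ + 7.471×10⁹ = 8.694×10⁹ K⁴.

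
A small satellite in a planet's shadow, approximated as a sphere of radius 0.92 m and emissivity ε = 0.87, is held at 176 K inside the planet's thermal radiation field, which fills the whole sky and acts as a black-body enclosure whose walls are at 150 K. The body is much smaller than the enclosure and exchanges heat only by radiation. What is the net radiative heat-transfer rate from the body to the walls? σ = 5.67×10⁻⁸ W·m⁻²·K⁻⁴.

P_net ≈ 238 W

For a small grey body in a large enclosure: P_net = εσA(T_body⁴ − T_wall⁴).
A = 4πr² = 10.64 m²; T_body⁴ − T_wall⁴ = 9.595×10⁸ − 5.062×10⁸ = 4.533×10⁸ K⁴.
|P_net| = 0.87·5.67×10⁻⁸·10.64·4.533×10⁸.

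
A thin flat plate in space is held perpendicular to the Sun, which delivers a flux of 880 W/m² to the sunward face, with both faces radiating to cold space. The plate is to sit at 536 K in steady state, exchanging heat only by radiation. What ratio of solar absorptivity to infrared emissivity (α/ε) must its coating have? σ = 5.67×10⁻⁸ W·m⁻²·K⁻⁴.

α/ε ≈ 10.6

Balance: αS·A = εσ·2A·T⁴ ⇒ α/ε = 2σT⁴/S.
α/ε = 2·5.67×10⁻⁸·(536)⁴/880 = 2·5.67×10⁻⁸·8.254×10¹⁰/880.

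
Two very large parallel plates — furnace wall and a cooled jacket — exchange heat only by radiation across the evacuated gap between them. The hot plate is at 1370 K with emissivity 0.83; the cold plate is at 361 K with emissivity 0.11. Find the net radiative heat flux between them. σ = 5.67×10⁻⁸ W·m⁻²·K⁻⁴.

q ≈ 21400 W/m²

For two infinite grey parallel plates, q = σ(T₁⁴ − T₂⁴)/(1/ε₁ + 1/ε₂ − 1).
T₁⁴ − T₂⁴ = 3.523×10¹² − 1.698×10¹⁰ = 3.506×10¹² K⁴.
1/ε₁ + 1/ε₂ − 1 = 1.205 + 9.091 − 1 = 9.296.
q = 5.67×10⁻⁸ × 3.506×10¹² / 9.296.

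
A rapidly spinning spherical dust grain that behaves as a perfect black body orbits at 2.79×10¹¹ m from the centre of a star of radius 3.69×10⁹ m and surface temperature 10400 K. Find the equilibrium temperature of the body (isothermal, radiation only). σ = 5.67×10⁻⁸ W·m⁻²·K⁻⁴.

The star's surface emits σT_*⁴; at distance d the flux is S = σT_*⁴(R_*/d)².
S = 5.67×10⁻⁸·(10400)⁴·(3.69×10⁹/2.79×10¹¹)² = 1.160×10⁵ W/m².
For an isothermal sphere T⁴ = (1−a)S/(4σ) = 5.116×10¹¹ K⁴.

T ≈ 846 K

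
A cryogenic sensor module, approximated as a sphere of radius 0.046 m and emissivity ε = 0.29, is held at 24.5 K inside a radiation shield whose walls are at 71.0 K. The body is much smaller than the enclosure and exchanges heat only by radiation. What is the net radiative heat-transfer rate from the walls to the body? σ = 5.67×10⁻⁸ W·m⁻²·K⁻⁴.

P_net ≈ 0.0110 W

For a small grey body in a large enclosure: P_net = εσA(T_body⁴ − T_wall⁴).
A = 4πr² = 0.02659 m²; T_body⁴ − T_wall⁴ = 3.603×10⁵ − 2.541×10⁷ = -2.505×10⁷ K⁴.
|P_net| = 0.29·5.67×10⁻⁸·0.02659·2.505×10⁷.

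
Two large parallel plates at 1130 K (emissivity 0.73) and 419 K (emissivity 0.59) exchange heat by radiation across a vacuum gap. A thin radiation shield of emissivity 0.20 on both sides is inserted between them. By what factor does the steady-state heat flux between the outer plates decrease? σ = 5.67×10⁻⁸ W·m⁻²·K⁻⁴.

factor ≈ 5.36

Without shield: q₀ = σΔ(T⁴)/(1/ε₁+1/ε₂−1) with denominator 2.065.
With shield the two gaps are in series; the resistances add: (1/ε₁+1/ε_s−1)+(1/ε_s+1/ε₂−1) = 5.370+5.695 = 11.06.
Heat-flux ratio q₀/q = 11.06/2.065.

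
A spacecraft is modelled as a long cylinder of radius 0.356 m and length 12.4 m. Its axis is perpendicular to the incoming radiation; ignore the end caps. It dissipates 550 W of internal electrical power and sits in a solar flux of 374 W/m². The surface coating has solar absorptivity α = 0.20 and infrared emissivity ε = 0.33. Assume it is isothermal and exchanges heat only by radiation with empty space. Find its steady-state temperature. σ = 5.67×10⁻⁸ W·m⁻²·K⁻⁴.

T ≈ 220 K

At steady state, absorbed solar power + internal power = radiated power.
Absorbed: α·S·A_cross = 0.20·374·8.829 = 660.4 W (cross-section 2rL).
Total input = 660.4 + 550 = 1210 W.
Radiated: εσ·A_surf·T⁴ with A_surf = 2πrL = 27.74 m².
T⁴ = 1210/(0.33·5.67×10⁻⁸·27.74) = 2.332×10⁹ K⁴.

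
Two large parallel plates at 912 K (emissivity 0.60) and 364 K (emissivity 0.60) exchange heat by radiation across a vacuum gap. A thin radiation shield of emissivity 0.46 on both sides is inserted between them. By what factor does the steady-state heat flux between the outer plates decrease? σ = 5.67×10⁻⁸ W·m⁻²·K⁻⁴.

factor ≈ 2.43

Without shield: q₀ = σΔ(T⁴)/(1/ε₁+1/ε₂−1) with denominator 2.333.
With shield the two gaps are in series; the resistances add: (1/ε₁+1/ε_s−1)+(1/ε_s+1/ε₂−1) = 2.841+2.841 = 5.681.
Heat-flux ratio q₀/q = 5.681/2.333.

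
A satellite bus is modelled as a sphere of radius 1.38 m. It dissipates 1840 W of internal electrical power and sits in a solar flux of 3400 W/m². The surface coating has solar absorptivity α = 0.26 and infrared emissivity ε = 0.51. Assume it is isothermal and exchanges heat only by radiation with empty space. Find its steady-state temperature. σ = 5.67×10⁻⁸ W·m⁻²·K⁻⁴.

At steady state, absorbed solar power + internal power = radiated power.
Absorbed: α·S·A_cross = 0.26·3400·5.983 = 5289 W (cross-section πr²).
Total input = 5289 + 1840 = 7129 W.
Radiated: εσ·A_surf·T⁴ with A_surf = 4πr² = 23.93 m².
T⁴ = 7129/(0.51·5.67×10⁻⁸·23.93) = 1.030×10¹⁰ K⁴.

T ≈ 319 K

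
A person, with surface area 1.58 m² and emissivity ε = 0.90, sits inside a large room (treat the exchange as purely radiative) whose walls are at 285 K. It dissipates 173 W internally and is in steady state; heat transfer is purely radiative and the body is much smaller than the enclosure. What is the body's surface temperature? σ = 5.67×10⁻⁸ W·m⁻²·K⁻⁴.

T ≈ 306 K

For a small grey body in a large enclosure, net radiated power = εσA(T⁴ − T_w⁴).
Steady state: P = εσA(T⁴ − T_w⁴) with A = 1.58 m².
T⁴ = P/(εσA) + T_w⁴ = 173/(0.90·5.67×10⁻⁸·1.580) + (285)⁴
    = 2.146×10⁹ + 6.598×10⁹ = 8.743×10⁹ K⁴.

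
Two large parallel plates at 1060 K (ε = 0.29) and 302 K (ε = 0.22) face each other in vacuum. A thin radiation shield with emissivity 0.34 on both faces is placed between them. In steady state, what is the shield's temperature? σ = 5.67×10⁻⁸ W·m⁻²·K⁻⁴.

In steady state the net flux on the hot side equals that on the cold side.
σ(T₁⁴−T_s⁴)/D₁ = σ(T_s⁴−T₂⁴)/D₂, with D₁ = 1/ε₁+1/ε_s−1 = 5.389, D₂ = 1/ε_s+1/ε₂−1 = 6.487.
Solve for T_s⁴: T_s⁴ = (D₂·T₁⁴ + D₁·T₂⁴)/(D₁+D₂) = 6.933×10¹¹ K⁴.

T_s ≈ 913 K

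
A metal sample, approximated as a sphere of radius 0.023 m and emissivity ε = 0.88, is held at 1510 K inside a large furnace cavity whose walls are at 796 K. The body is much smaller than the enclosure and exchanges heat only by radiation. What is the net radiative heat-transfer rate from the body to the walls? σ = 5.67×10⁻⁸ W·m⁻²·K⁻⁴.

For a small grey body in a large enclosure: P_net = εσA(T_body⁴ − T_wall⁴).
A = 4πr² = 0.006648 m²; T_body⁴ − T_wall⁴ = 5.199×10¹² − 4.015×10¹¹ = 4.797×10¹² K⁴.
|P_net| = 0.88·5.67×10⁻⁸·0.006648·4.797×10¹².

P_net ≈ 1590 W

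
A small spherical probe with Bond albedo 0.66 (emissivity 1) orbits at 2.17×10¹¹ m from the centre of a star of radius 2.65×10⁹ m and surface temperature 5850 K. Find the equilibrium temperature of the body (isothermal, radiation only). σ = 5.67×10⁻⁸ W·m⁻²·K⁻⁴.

The star's surface emits σT_*⁴; at distance d the flux is S = σT_*⁴(R_*/d)².
S = 5.67×10⁻⁸·(5850)⁴·(2.65×10⁹/2.17×10¹¹)² = 9903 W/m².
For an isothermal sphere T⁴ = (1−a)S/(4σ) = 1.485×10¹⁰ K⁴.

T ≈ 349 K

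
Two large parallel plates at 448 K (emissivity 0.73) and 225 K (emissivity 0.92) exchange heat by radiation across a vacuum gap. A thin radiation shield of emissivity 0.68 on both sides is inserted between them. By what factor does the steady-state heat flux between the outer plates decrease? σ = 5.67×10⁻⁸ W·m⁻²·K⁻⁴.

Without shield: q₀ = σΔ(T⁴)/(1/ε₁+1/ε₂−1) with denominator 1.457.
With shield the two gaps are in series; the resistances add: (1/ε₁+1/ε_s−1)+(1/ε_s+1/ε₂−1) = 1.840+1.558 = 3.398.
Heat-flux ratio q₀/q = 3.398/1.457.

factor ≈ 2.33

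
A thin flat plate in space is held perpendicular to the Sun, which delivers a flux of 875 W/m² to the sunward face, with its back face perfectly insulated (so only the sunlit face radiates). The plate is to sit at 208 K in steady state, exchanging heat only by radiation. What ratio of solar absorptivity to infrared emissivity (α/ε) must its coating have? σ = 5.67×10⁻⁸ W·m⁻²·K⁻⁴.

Balance: αS·A = εσ·1A·T⁴ ⇒ α/ε = σT⁴/S.
α/ε = 5.67×10⁻⁸·(208)⁴/875 = 5.67×10⁻⁸·1.872×10⁹/875.

α/ε ≈ 0.121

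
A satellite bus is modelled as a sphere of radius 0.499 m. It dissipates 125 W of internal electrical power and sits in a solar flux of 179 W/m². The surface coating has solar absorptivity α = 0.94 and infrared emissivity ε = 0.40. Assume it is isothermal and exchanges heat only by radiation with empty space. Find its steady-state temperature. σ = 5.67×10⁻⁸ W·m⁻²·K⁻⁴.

T ≈ 245 K

At steady state, absorbed solar power + internal power = radiated power.
Absorbed: α·S·A_cross = 0.94·179·0.7823 = 131.6 W (cross-section πr²).
Total input = 131.6 + 125 = 256.6 W.
Radiated: εσ·A_surf·T⁴ with A_surf = 4πr² = 3.129 m².
T⁴ = 256.6/(0.40·5.67×10⁻⁸·3.129) = 3.616×10⁹ K⁴.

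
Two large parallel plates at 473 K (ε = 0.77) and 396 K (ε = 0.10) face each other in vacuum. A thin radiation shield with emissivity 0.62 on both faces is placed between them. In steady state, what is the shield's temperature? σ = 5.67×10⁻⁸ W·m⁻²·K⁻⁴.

In steady state the net flux on the hot side equals that on the cold side.
σ(T₁⁴−T_s⁴)/D₁ = σ(T_s⁴−T₂⁴)/D₂, with D₁ = 1/ε₁+1/ε_s−1 = 1.912, D₂ = 1/ε_s+1/ε₂−1 = 10.61.
Solve for T_s⁴: T_s⁴ = (D₂·T₁⁴ + D₁·T₂⁴)/(D₁+D₂) = 4.617×10¹⁰ K⁴.

T_s ≈ 464 K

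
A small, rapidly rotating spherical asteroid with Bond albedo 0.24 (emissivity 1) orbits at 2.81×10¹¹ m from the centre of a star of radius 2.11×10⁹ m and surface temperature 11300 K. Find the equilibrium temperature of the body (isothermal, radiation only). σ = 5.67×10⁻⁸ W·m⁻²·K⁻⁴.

The star's surface emits σT_*⁴; at distance d the flux is S = σT_*⁴(R_*/d)².
S = 5.67×10⁻⁸·(11300)⁴·(2.11×10⁹/2.81×10¹¹)² = 52130 W/m².
For an isothermal sphere T⁴ = (1−a)S/(4σ) = 1.747×10¹¹ K⁴.

T ≈ 646 K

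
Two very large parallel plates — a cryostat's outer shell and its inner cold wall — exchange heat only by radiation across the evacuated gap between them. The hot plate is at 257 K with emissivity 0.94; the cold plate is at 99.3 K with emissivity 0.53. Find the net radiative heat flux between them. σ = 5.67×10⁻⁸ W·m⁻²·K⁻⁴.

q ≈ 124 W/m²

For two infinite grey parallel plates, q = σ(T₁⁴ − T₂⁴)/(1/ε₁ + 1/ε₂ − 1).
T₁⁴ − T₂⁴ = 4.362×10⁹ − 9.723×10⁷ = 4.265×10⁹ K⁴.
1/ε₁ + 1/ε₂ − 1 = 1.064 + 1.887 − 1 = 1.951.
q = 5.67×10⁻⁸ × 4.265×10⁹ / 1.951.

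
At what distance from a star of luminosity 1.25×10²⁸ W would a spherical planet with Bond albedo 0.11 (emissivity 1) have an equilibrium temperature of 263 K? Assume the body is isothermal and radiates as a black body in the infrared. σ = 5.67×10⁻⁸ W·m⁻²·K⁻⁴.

For an isothermal black-emitting sphere, (1−a)S·πr² = σ·4πr²·T⁴ ⇒ S = 4σT⁴/(1−a).
S = 4·5.67×10⁻⁸·(263)⁴/0.890 = 1219 W/m².
Flux falls as S = L/(4πd²), so d = √(L/(4πS)) = √(1.25×10²⁸/(4π·1219)).

d ≈ 9.03×10¹¹ m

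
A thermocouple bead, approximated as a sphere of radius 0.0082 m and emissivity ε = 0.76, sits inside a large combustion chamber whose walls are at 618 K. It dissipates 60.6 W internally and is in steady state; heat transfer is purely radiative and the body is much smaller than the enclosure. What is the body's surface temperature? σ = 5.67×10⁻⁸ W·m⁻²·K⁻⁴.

For a small grey body in a large enclosure, net radiated power = εσA(T⁴ − T_w⁴).
Steady state: P = εσA(T⁴ − T_w⁴) with A = 4πr² = 8.450×10⁻⁴ m².
T⁴ = P/(εσA) + T_w⁴ = 60.6/(0.76·5.67×10⁻⁸·8.450×10⁻⁴) + (618)⁴
    = 1.664×10¹² + 1.459×10¹¹ = 1.810×10¹² K⁴.

T ≈ 1160 K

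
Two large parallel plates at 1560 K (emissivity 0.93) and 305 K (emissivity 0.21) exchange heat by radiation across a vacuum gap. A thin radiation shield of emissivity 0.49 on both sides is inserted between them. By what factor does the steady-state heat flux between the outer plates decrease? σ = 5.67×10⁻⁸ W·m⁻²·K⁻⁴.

factor ≈ 1.64

Without shield: q₀ = σΔ(T⁴)/(1/ε₁+1/ε₂−1) with denominator 4.837.
With shield the two gaps are in series; the resistances add: (1/ε₁+1/ε_s−1)+(1/ε_s+1/ε₂−1) = 2.116+5.803 = 7.919.
Heat-flux ratio q₀/q = 7.919/4.837.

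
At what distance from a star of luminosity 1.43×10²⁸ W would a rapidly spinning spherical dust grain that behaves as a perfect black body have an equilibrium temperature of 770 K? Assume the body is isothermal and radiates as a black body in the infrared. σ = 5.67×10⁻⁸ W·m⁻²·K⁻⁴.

d ≈ 1.19×10¹¹ m

For an isothermal black-emitting sphere, (1−a)S·πr² = σ·4πr²·T⁴ ⇒ S = 4σT⁴/(1−a).
S = 4·5.67×10⁻⁸·(770)⁴/1.00 = 79730 W/m².
Flux falls as S = L/(4πd²), so d = √(L/(4πS)) = √(1.43×10²⁸/(4π·79730)).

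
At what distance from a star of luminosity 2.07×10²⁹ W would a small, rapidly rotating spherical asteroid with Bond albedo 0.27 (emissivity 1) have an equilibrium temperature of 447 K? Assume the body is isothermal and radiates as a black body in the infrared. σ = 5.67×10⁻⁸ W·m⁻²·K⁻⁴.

d ≈ 1.15×10¹² m

For an isothermal black-emitting sphere, (1−a)S·πr² = σ·4πr²·T⁴ ⇒ S = 4σT⁴/(1−a).
S = 4·5.67×10⁻⁸·(447)⁴/0.730 = 12400 W/m².
Flux falls as S = L/(4πd²), so d = √(L/(4πS)) = √(2.07×10²⁹/(4π·12400)).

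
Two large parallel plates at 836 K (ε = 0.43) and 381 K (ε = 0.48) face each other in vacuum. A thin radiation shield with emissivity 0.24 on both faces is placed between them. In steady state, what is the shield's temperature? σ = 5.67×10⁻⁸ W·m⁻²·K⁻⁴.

T_s ≈ 707 K

In steady state the net flux on the hot side equals that on the cold side.
σ(T₁⁴−T_s⁴)/D₁ = σ(T_s⁴−T₂⁴)/D₂, with D₁ = 1/ε₁+1/ε_s−1 = 5.492, D₂ = 1/ε_s+1/ε₂−1 = 5.250.
Solve for T_s⁴: T_s⁴ = (D₂·T₁⁴ + D₁·T₂⁴)/(D₁+D₂) = 2.495×10¹¹ K⁴.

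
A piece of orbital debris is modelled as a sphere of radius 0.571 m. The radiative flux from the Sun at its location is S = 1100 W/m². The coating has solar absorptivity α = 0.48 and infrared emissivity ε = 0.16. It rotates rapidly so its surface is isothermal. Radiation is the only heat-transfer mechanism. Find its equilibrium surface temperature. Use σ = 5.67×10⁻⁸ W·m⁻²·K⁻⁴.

T ≈ 347 K

At equilibrium, absorbed power = emitted power.
Absorbing cross-section = πr² = 1.024 m²; emitting surface = 4πr² = 4.097 m² (ratio 4).
αS·A_cross = εσ·A_surf·T⁴  ⇒  T⁴ = αS/(ε·4σ).
T⁴ = 0.480·1100/(0.16·4·5.67×10⁻⁸) = 1.455×10¹⁰ K⁴.
T = (1.455×10¹⁰)^(1/4).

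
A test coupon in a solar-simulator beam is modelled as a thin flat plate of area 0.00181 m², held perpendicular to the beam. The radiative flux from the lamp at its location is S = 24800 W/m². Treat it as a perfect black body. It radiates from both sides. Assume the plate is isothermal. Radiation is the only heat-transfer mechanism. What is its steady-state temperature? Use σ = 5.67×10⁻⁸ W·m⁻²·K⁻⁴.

At equilibrium, absorbed power = emitted power.
Absorbing cross-section = A = 0.001810 m²; emitting surface = 2A = 0.003620 m² (ratio 2).
S·A_cross = εσ·A_surf·T⁴  ⇒  T⁴ = S/(2σ).
T⁴ = 1.00·24800/(2·5.67×10⁻⁸) = 2.187×10¹¹ K⁴.
T = (2.187×10¹¹)^(1/4).

T ≈ 684 K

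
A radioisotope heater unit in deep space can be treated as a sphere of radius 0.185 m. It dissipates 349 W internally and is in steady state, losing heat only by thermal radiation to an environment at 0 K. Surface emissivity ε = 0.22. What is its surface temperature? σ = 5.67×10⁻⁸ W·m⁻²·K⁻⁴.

Steady state: internal power = radiated power, P = εσA T⁴.
Radiating area A = 4πr² = 0.4301 m².
T⁴ = P/(εσA) = 349/(0.22·5.67×10⁻⁸·0.4301) = 6.505×10¹⁰ K⁴.
T = (6.505×10¹⁰)^(1/4).

T ≈ 505 K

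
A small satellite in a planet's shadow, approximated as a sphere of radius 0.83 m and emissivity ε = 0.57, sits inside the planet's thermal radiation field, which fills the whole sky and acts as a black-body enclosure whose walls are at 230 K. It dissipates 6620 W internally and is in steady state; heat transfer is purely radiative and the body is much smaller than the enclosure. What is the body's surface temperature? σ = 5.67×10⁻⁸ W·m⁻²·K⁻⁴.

For a small grey body in a large enclosure, net radiated power = εσA(T⁴ − T_w⁴).
Steady state: P = εσA(T⁴ − T_w⁴) with A = 4πr² = 8.657 m².
T⁴ = P/(εσA) + T_w⁴ = 6620/(0.57·5.67×10⁻⁸·8.657) + (230)⁴
    = 2.366×10¹⁰ + 2.798×10⁹ = 2.646×10¹⁰ K⁴.

T ≈ 403 K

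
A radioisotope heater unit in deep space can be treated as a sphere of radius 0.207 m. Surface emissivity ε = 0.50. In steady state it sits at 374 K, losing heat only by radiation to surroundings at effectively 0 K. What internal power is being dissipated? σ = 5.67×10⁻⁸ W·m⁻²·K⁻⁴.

P ≈ 299 W

Steady state: P = εσA T⁴.
A = 4πr² = 0.5385 m²; T⁴ = (374)⁴ = 1.957×10¹⁰ K⁴.
P = 0.50 × 5.67×10⁻⁸ × 0.5385 × 1.957×10¹⁰.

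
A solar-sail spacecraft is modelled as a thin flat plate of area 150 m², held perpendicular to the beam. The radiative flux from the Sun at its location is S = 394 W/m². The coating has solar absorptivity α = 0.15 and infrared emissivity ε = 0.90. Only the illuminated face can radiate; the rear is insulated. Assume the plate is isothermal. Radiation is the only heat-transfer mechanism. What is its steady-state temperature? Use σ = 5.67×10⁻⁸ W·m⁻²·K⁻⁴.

T ≈ 184 K

At equilibrium, absorbed power = emitted power.
Absorbing cross-section = A = 150.0 m²; emitting surface = A = 150.0 m² (ratio 1).
αS·A_cross = εσ·A_surf·T⁴  ⇒  T⁴ = αS/(ε·1σ).
T⁴ = 0.150·394/(0.90·1·5.67×10⁻⁸) = 1.158×10⁹ K⁴.
T = (1.158×10⁹)^(1/4).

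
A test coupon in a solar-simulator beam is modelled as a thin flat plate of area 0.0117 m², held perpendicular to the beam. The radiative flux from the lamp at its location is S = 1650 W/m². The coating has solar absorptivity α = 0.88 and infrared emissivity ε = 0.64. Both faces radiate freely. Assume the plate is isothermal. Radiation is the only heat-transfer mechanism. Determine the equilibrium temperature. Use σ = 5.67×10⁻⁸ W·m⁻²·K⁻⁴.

At equilibrium, absorbed power = emitted power.
Absorbing cross-section = A = 0.01170 m²; emitting surface = 2A = 0.02340 m² (ratio 2).
αS·A_cross = εσ·A_surf·T⁴  ⇒  T⁴ = αS/(ε·2σ).
T⁴ = 0.880·1650/(0.64·2·5.67×10⁻⁸) = 2.001×10¹⁰ K⁴.
T = (2.001×10¹⁰)^(1/4).

T ≈ 376 K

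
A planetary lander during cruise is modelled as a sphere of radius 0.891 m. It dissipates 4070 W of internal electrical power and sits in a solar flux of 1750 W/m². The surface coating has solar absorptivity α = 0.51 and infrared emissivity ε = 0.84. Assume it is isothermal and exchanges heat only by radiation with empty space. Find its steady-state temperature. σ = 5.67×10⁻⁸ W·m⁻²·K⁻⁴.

T ≈ 339 K

At steady state, absorbed solar power + internal power = radiated power.
Absorbed: α·S·A_cross = 0.51·1750·2.494 = 2226 W (cross-section πr²).
Total input = 2226 + 4070 = 6296 W.
Radiated: εσ·A_surf·T⁴ with A_surf = 4πr² = 9.976 m².
T⁴ = 6296/(0.84·5.67×10⁻⁸·9.976) = 1.325×10¹⁰ K⁴.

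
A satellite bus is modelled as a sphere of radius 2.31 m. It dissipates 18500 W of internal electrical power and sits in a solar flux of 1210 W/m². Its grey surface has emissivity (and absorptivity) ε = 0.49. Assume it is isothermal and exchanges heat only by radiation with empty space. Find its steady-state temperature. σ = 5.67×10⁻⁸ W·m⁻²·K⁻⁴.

T ≈ 352 K

At steady state, absorbed solar power + internal power = radiated power.
Absorbed: α·S·A_cross = 0.49·1210·16.76 = 9939 W (cross-section πr²).
Total input = 9939 + 18500 = 28440 W.
Radiated: εσ·A_surf·T⁴ with A_surf = 4πr² = 67.06 m².
T⁴ = 28440/(0.49·5.67×10⁻⁸·67.06) = 1.527×10¹⁰ K⁴.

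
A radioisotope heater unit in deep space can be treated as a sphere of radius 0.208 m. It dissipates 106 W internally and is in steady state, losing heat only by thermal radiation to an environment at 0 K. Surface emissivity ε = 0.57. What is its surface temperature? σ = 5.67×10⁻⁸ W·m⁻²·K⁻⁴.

T ≈ 279 K

Steady state: internal power = radiated power, P = εσA T⁴.
Radiating area A = 4πr² = 0.5437 m².
T⁴ = P/(εσA) = 106/(0.57·5.67×10⁻⁸·0.5437) = 6.033×10⁹ K⁴.
T = (6.033×10⁹)^(1/4).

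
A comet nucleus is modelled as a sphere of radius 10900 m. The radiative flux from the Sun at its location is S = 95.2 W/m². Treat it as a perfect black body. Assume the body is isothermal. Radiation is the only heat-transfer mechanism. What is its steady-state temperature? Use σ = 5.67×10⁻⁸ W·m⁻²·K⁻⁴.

At equilibrium, absorbed power = emitted power.
Absorbing cross-section = πr² = 3.733×10⁸ m²; emitting surface = 4πr² = 1.493×10⁹ m² (ratio 4).
S·A_cross = εσ·A_surf·T⁴  ⇒  T⁴ = S/(4σ).
T⁴ = 1.00·95.2/(4·5.67×10⁻⁸) = 4.198×10⁸ K⁴.
T = (4.198×10⁸)^(1/4).

T ≈ 143 K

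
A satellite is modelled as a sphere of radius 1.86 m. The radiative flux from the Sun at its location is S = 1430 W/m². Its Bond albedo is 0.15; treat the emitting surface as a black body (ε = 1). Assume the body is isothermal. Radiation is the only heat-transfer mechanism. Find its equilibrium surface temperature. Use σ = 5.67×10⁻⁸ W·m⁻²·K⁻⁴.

At equilibrium, absorbed power = emitted power.
Absorbing cross-section = πr² = 10.87 m²; emitting surface = 4πr² = 43.47 m² (ratio 4).
(1−a)S·A_cross = εσ·A_surf·T⁴  ⇒  T⁴ = (1−a)S/(4σ).
T⁴ = 0.850·1430/(4·5.67×10⁻⁸) = 5.359×10⁹ K⁴.
T = (5.359×10⁹)^(1/4).

T ≈ 271 K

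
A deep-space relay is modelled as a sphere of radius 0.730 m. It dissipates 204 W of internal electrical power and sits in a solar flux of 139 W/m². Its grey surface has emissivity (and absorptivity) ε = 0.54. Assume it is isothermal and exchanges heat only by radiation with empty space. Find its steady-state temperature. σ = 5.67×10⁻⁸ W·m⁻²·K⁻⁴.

At steady state, absorbed solar power + internal power = radiated power.
Absorbed: α·S·A_cross = 0.54·139·1.674 = 125.7 W (cross-section πr²).
Total input = 125.7 + 204 = 329.7 W.
Radiated: εσ·A_surf·T⁴ with A_surf = 4πr² = 6.697 m².
T⁴ = 329.7/(0.54·5.67×10⁻⁸·6.697) = 1.608×10⁹ K⁴.

T ≈ 200 K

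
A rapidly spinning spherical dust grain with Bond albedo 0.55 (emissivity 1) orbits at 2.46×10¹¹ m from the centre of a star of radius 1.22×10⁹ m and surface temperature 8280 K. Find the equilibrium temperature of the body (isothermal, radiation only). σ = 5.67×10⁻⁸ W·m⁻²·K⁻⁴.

T ≈ 338 K

The star's surface emits σT_*⁴; at distance d the flux is S = σT_*⁴(R_*/d)².
S = 5.67×10⁻⁸·(8280)⁴·(1.22×10⁹/2.46×10¹¹)² = 6555 W/m².
For an isothermal sphere T⁴ = (1−a)S/(4σ) = 1.301×10¹⁰ K⁴.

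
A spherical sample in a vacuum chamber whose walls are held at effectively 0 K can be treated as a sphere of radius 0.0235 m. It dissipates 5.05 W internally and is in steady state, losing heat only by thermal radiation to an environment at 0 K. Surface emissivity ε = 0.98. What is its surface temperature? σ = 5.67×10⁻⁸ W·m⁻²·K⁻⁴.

T ≈ 338 K

Steady state: internal power = radiated power, P = εσA T⁴.
Radiating area A = 4πr² = 0.006940 m².
T⁴ = P/(εσA) = 5.05/(0.98·5.67×10⁻⁸·0.006940) = 1.310×10¹⁰ K⁴.
T = (1.310×10¹⁰)^(1/4).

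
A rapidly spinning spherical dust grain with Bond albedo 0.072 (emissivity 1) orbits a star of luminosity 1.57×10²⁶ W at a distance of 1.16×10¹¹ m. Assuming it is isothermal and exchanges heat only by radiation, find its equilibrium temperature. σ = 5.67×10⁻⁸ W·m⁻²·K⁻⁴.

First find the stellar flux at distance d: S = L/(4πd²) = 1.57×10²⁶/(4π·(1.16×10¹¹)²) = 928.5 W/m².
For an isothermal sphere, absorbed (1−a)S·πr² = emitted σ·4πr²·T⁴, so T⁴ = (1−a)S/(4σ).
T⁴ = 0.928·928.5/(4·5.67×10⁻⁸) = 3.799×10⁹ K⁴.

T ≈ 248 K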